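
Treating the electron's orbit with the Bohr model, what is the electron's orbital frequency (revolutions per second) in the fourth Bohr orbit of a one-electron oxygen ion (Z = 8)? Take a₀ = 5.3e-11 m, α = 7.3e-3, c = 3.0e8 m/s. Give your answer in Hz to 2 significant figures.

6.6e15 Hz

r = n²a₀/Z = 1.1e-10 m, v = Zαc/n = 4.4e6 m/s
f = v/(2πr) = 6.6e15 Hz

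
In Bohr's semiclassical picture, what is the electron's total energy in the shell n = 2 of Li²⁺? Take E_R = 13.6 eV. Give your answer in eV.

-30.6 eV

E_n = −E_R·Z²/n² = −13.6 × 3²/2² = -30.6 eV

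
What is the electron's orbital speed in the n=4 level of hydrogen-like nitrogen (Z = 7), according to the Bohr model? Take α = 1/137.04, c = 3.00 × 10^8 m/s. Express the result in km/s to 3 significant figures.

3830 km/s

v_n = Zαc/n = 7 × 0.00730 × 3.00 × 10^8 / 4
    = 3830 km/s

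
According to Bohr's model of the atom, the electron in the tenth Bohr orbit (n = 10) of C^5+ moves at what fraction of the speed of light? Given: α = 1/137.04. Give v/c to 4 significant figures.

0.004378

v_n = Zαc/n, so v/c = Zα/n = 6 × 0.007297 / 10 = 0.004378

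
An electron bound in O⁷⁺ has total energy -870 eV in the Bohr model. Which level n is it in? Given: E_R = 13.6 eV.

1

E_n = −E_R Z²/n² ⇒ n² = E_R Z²/(−E_n) = 13.6 × 8² / 870 ≈ 1.00
n = 1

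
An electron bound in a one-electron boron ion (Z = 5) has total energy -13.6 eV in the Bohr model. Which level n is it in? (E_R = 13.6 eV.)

E_n = −E_R Z²/n² ⇒ n² = E_R Z²/(−E_n) = 13.6 × 5² / 13.6 ≈ 25.00
n = 5

5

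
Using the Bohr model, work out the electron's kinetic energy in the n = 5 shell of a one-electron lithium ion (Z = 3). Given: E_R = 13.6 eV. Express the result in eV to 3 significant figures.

4.90 eV

For a Coulomb orbit the virial theorem gives K = −E_n.
E_n = −E_R·Z²/n², so K = E_R·Z²/n² = 13.6 × 3²/5² = 4.90 eV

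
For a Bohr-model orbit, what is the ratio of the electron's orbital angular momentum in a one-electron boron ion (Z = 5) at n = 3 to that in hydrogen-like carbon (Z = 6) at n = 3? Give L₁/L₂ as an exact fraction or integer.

1

L = nℏ is independent of Z.
L₁/L₂ = n₁/n₂ = 3/3 = 1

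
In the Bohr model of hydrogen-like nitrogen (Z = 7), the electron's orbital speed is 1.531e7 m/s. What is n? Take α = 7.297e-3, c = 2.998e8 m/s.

1

v_n = Zαc/n ⇒ n = Zαc/v = 7 × 0.007297 × 2.998e8 / 1.531e7 ≈ 1.00
n = 1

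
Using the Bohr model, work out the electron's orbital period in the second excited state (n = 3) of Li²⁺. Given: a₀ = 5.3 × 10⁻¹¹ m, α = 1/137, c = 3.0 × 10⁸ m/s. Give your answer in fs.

r = n²a₀/Z = 3²·5.3 × 10⁻¹¹/3 = 1.6 × 10⁻¹⁰ m
v = Zαc/n = 3·0.0073·3.0 × 10⁸/3 = 2.2 × 10⁶ m/s
T = 2πr/v = 4.6 × 10⁻¹⁶ s = 0.46 fs

0.46 fs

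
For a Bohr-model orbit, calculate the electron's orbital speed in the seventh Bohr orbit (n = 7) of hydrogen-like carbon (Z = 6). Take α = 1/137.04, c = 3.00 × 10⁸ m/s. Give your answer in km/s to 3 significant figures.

1880 km/s

v_n = Zαc/n = 6 × 0.00730 × 3.00 × 10⁸ / 7
    = 1880 km/s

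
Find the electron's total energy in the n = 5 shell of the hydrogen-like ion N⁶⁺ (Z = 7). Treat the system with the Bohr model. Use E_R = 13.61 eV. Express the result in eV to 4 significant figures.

-26.68 eV

E_n = −E_R·Z²/n² = −13.61 × 7²/5² = -26.68 eV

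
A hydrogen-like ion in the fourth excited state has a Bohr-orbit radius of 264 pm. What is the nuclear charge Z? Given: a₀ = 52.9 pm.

r_n = n²a₀/Z ⇒ Z = n²a₀/r = 5² × 52.9 / 264 ≈ 5.01
Z = 5

5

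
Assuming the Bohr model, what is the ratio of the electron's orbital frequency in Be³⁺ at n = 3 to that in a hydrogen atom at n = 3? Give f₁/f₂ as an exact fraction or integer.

f ∝ Z^2 · n^-3
f₁/f₂ = (4/1)^2 · (3/3)^-3 = 16

16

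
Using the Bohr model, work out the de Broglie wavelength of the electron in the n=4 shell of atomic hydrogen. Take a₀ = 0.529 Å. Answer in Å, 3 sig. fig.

The Bohr quantisation condition is nλ = 2πr_n.
r_n = n²a₀/Z = 8.46 Å
λ = 2πr_n/n = 2π·8.46/4 = 13.3 Å

13.3 Å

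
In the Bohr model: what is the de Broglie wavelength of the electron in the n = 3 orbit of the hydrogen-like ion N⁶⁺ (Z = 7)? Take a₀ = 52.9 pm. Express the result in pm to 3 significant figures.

142 pm

The Bohr quantisation condition is nλ = 2πr_n.
r_n = n²a₀/Z = 68.0 pm
λ = 2πr_n/n = 2π·68.0/3 = 142 pm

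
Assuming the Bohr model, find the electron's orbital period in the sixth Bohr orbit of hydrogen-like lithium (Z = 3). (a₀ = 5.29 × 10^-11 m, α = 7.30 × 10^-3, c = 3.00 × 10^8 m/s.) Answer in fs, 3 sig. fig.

3.64 fs

r = n²a₀/Z = 6²·5.29 × 10^-11/3 = 6.35 × 10^-10 m
v = Zαc/n = 3·0.00730·3.00 × 10^8/6 = 1.09 × 10^6 m/s
T = 2πr/v = 3.64 × 10^-15 s = 3.64 fs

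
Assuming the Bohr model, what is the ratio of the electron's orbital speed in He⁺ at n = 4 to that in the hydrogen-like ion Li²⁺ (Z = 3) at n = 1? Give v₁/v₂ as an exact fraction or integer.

v ∝ Z^1 · n^-1
v₁/v₂ = (2/3)^1 · (4/1)^-1 = 1/6

1/6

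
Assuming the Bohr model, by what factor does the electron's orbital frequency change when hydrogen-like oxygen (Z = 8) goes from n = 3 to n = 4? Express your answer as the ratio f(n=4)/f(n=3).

f ∝ Z^2 · n^-3; with Z fixed, f ∝ n^-3.
f(n=4)/f(n=3) = (4/3)^-3 = 27/64

27/64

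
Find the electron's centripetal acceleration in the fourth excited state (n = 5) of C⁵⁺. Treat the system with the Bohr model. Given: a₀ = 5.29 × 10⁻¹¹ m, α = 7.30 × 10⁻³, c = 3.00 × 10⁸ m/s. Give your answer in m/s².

3.13 × 10²² m/s²

r = n²a₀/Z = 2.20 × 10⁻¹⁰ m, v = Zαc/n = 2.63 × 10⁶ m/s
a = v²/r = (2.63 × 10⁶)² / 2.20 × 10⁻¹⁰ = 3.13 × 10²² m/s²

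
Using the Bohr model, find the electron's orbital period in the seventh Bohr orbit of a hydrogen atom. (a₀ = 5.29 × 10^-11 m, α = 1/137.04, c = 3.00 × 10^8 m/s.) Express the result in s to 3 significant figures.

r = n²a₀/Z = 7²·5.29 × 10^-11/1 = 2.59 × 10^-9 m
v = Zαc/n = 1·0.00730·3.00 × 10^8/7 = 3.13 × 10^5 m/s
T = 2πr/v = 5.21 × 10^-14 s

5.21 × 10^-14 s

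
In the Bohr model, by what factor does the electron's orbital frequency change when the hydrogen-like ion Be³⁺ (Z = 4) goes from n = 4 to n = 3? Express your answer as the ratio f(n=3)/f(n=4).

f ∝ Z^2 · n^-3; with Z fixed, f ∝ n^-3.
f(n=3)/f(n=4) = (3/4)^-3 = 64/27

64/27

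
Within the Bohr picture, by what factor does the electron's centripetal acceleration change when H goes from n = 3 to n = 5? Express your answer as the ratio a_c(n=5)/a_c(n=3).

a_c ∝ Z^3 · n^-4; with Z fixed, a_c ∝ n^-4.
a_c(n=5)/a_c(n=3) = (5/3)^-4 = 81/625

81/625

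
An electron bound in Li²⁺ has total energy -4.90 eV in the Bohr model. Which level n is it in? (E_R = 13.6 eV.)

5

E_n = −E_R Z²/n² ⇒ n² = E_R Z²/(−E_n) = 13.6 × 3² / 4.90 ≈ 24.98
n = 5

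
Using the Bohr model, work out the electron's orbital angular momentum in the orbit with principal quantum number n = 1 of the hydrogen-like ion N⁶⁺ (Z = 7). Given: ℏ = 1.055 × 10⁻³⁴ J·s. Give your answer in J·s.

1.055 × 10⁻³⁴ J·s

L_n = nℏ = 1 × 1.055 × 10⁻³⁴ = 1.055 × 10⁻³⁴ J·s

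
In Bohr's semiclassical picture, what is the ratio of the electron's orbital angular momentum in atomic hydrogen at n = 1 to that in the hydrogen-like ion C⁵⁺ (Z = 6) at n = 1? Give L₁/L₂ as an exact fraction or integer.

1

L = nℏ is independent of Z.
L₁/L₂ = n₁/n₂ = 1/1 = 1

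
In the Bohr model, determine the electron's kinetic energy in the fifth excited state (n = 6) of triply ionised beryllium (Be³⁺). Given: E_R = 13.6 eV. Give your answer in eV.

For a Coulomb orbit the virial theorem gives K = −E_n.
E_n = −E_R·Z²/n², so K = E_R·Z²/n² = 13.6 × 4²/6² = 6.04 eV

6.04 eV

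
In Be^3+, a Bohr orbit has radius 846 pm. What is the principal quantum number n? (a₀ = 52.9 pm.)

8

r_n = n²a₀/Z ⇒ n² = rZ/a₀ = 846 × 4 / 52.9 ≈ 63.97
n = 8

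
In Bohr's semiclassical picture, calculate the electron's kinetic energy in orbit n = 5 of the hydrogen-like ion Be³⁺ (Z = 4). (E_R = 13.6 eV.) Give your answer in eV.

8.70 eV

For a Coulomb orbit the virial theorem gives K = −E_n.
E_n = −E_R·Z²/n², so K = E_R·Z²/n² = 13.6 × 4²/5² = 8.70 eV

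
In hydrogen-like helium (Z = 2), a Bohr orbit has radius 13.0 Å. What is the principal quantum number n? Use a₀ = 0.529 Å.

r_n = n²a₀/Z ⇒ n² = rZ/a₀ = 13.0 × 2 / 0.529 ≈ 49.15
n = 7

7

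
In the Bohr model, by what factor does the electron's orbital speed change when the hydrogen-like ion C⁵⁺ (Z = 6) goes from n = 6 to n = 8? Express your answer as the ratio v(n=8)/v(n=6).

3/4

v ∝ Z^1 · n^-1; with Z fixed, v ∝ n^-1.
v(n=8)/v(n=6) = (8/6)^-1 = 3/4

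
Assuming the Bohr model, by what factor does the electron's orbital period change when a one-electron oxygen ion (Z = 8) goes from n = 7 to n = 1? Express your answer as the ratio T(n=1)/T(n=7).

T ∝ Z^-2 · n^3; with Z fixed, T ∝ n^3.
T(n=1)/T(n=7) = (1/7)^3 = 1/343

1/343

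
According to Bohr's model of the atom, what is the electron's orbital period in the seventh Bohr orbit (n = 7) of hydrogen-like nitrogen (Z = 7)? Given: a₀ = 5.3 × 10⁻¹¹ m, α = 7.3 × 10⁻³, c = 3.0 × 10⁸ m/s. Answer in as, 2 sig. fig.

r = n²a₀/Z = 7²·5.3 × 10⁻¹¹/7 = 3.7 × 10⁻¹⁰ m
v = Zαc/n = 7·0.0073·3.0 × 10⁸/7 = 2.2 × 10⁶ m/s
T = 2πr/v = 1.1 × 10⁻¹⁵ s = 1100 as

1100 as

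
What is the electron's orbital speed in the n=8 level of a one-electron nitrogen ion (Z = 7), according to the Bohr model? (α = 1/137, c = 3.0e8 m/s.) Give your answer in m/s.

v_n = Zαc/n = 7 × 0.0073 × 3.0e8 / 8
    = 1.9e6 m/s

1.9e6 m/s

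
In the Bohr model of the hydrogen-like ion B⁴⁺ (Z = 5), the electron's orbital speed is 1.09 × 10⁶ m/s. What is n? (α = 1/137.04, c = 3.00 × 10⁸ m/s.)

v_n = Zαc/n ⇒ n = Zαc/v = 5 × 0.00730 × 3.00 × 10⁸ / 1.09 × 10⁶ ≈ 10.04
n = 10

10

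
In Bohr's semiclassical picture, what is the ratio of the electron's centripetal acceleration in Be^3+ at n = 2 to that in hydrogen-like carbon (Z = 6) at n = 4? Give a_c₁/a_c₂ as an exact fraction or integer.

a_c ∝ Z^3 · n^-4
a_c₁/a_c₂ = (4/6)^3 · (2/4)^-4 = 128/27

128/27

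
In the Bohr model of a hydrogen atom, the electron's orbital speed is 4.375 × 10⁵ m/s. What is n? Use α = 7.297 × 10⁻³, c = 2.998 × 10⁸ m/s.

5

v_n = Zαc/n ⇒ n = Zαc/v = 1 × 0.007297 × 2.998 × 10⁸ / 4.375 × 10⁵ ≈ 5.00
n = 5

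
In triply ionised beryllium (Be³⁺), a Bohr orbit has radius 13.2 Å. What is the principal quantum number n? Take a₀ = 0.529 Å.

10

r_n = n²a₀/Z ⇒ n² = rZ/a₀ = 13.2 × 4 / 0.529 ≈ 99.81
n = 10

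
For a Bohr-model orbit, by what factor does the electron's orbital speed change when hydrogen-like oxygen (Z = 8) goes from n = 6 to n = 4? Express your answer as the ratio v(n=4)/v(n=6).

3/2

v ∝ Z^1 · n^-1; with Z fixed, v ∝ n^-1.
v(n=4)/v(n=6) = (4/6)^-1 = 3/2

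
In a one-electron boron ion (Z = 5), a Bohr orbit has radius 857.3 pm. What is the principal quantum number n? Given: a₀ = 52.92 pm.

9

r_n = n²a₀/Z ⇒ n² = rZ/a₀ = 857.3 × 5 / 52.92 ≈ 81.00
n = 9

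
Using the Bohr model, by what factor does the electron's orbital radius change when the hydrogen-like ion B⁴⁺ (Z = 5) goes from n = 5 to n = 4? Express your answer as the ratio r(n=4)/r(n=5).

16/25

r ∝ Z^-1 · n^2; with Z fixed, r ∝ n^2.
r(n=4)/r(n=5) = (4/5)^2 = 16/25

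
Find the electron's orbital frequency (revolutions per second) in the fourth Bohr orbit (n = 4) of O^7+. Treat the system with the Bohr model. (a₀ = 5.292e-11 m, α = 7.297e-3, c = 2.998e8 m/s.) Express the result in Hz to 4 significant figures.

r = n²a₀/Z = 1.058e-10 m, v = Zαc/n = 4.375e6 m/s
f = v/(2πr) = 6.579e15 Hz

6.579e15 Hz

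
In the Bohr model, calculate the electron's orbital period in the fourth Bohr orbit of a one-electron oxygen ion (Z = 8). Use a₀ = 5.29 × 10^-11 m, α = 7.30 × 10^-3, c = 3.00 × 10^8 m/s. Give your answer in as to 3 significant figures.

r = n²a₀/Z = 4²·5.29 × 10^-11/8 = 1.06 × 10^-10 m
v = Zαc/n = 8·0.00730·3.00 × 10^8/4 = 4.38 × 10^6 m/s
T = 2πr/v = 1.52 × 10^-16 s = 152 as

152 as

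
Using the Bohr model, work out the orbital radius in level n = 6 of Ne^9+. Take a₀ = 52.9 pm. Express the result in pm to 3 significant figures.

r_n = n²a₀/Z = 6² × 52.9 / 10
    = 36 × 52.9 / 10 = 190 pm

190 pm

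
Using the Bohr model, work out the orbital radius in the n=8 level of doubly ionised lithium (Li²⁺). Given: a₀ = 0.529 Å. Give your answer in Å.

r_n = n²a₀/Z = 8² × 0.529 / 3
    = 64 × 0.529 / 3 = 11.3 Å

11.3 Å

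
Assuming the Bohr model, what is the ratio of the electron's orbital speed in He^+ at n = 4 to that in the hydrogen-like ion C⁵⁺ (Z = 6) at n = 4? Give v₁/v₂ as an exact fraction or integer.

v ∝ Z^1 · n^-1
v₁/v₂ = (2/6)^1 · (4/4)^-1 = 1/3

1/3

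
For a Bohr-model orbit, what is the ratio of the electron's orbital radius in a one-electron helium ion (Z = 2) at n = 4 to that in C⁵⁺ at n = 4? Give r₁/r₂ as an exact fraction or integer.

r ∝ Z^-1 · n^2
r₁/r₂ = (2/6)^-1 · (4/4)^2 = 3

3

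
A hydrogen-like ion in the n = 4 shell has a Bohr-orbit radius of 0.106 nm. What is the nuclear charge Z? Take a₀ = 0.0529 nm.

8

r_n = n²a₀/Z ⇒ Z = n²a₀/r = 4² × 0.0529 / 0.106 ≈ 7.98
Z = 8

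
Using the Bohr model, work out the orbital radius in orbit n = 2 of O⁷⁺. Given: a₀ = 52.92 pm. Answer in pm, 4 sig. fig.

r_n = n²a₀/Z = 2² × 52.92 / 8
    = 4 × 52.92 / 8 = 26.46 pm

26.46 pm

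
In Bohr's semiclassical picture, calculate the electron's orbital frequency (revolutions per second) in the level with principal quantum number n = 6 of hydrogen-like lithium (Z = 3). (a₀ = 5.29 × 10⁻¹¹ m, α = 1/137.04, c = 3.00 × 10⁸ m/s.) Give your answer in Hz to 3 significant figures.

2.74 × 10¹⁴ Hz

r = n²a₀/Z = 6.35 × 10⁻¹⁰ m, v = Zαc/n = 1.09 × 10⁶ m/s
f = v/(2πr) = 2.74 × 10¹⁴ Hz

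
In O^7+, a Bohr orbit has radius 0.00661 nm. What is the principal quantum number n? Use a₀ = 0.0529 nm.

r_n = n²a₀/Z ⇒ n² = rZ/a₀ = 0.00661 × 8 / 0.0529 ≈ 1.00
n = 1

1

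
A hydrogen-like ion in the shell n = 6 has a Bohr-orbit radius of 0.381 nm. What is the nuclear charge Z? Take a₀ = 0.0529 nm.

r_n = n²a₀/Z ⇒ Z = n²a₀/r = 6² × 0.0529 / 0.381 ≈ 5.00
Z = 5

5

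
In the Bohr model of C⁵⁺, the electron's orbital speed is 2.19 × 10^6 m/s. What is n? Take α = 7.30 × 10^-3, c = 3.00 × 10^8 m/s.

6

v_n = Zαc/n ⇒ n = Zαc/v = 6 × 0.00730 × 3.00 × 10^8 / 2.19 × 10^6 ≈ 6.00
n = 6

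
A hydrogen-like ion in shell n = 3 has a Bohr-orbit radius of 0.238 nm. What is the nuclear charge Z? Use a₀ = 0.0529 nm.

2

r_n = n²a₀/Z ⇒ Z = n²a₀/r = 3² × 0.0529 / 0.238 ≈ 2.00
Z = 2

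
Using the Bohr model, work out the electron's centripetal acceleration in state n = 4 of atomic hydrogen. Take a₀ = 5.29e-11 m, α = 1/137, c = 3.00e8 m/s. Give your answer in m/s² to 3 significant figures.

r = n²a₀/Z = 8.46e-10 m, v = Zαc/n = 5.47e5 m/s
a = v²/r = (5.47e5)² / 8.46e-10 = 3.54e20 m/s²

3.54e20 m/s²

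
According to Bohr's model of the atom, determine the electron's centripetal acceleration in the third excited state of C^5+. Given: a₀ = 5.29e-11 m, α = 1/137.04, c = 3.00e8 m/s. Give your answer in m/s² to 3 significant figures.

r = n²a₀/Z = 1.41e-10 m, v = Zαc/n = 3.28e6 m/s
a = v²/r = (3.28e6)² / 1.41e-10 = 7.64e22 m/s²

7.64e22 m/s²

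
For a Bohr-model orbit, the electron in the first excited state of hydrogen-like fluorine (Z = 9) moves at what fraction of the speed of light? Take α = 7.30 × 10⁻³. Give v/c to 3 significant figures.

v_n = Zαc/n, so v/c = Zα/n = 9 × 0.00730 / 2 = 0.0328

0.0328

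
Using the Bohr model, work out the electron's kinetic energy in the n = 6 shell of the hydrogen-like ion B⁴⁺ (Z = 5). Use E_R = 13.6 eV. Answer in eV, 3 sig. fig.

For a Coulomb orbit the virial theorem gives K = −E_n.
E_n = −E_R·Z²/n², so K = E_R·Z²/n² = 13.6 × 5²/6² = 9.44 eV

9.44 eV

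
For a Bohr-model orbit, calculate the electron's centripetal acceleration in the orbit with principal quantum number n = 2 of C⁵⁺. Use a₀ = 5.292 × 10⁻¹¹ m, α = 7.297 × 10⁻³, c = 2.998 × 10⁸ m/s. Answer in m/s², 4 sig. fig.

1.221 × 10²⁴ m/s²

r = n²a₀/Z = 3.528 × 10⁻¹¹ m, v = Zαc/n = 6.563 × 10⁶ m/s
a = v²/r = (6.563 × 10⁶)² / 3.528 × 10⁻¹¹ = 1.221 × 10²⁴ m/s²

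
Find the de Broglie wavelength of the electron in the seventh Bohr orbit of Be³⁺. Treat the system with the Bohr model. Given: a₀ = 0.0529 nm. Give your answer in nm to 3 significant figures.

0.582 nm

The Bohr quantisation condition is nλ = 2πr_n.
r_n = n²a₀/Z = 0.648 nm
λ = 2πr_n/n = 2π·0.648/7 = 0.582 nm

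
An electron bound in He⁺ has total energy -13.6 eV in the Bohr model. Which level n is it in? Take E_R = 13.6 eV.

E_n = −E_R Z²/n² ⇒ n² = E_R Z²/(−E_n) = 13.6 × 2² / 13.6 ≈ 4.00
n = 2

2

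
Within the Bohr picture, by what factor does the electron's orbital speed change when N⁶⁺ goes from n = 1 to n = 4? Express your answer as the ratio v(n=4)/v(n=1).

1/4

v ∝ Z^1 · n^-1; with Z fixed, v ∝ n^-1.
v(n=4)/v(n=1) = (4/1)^-1 = 1/4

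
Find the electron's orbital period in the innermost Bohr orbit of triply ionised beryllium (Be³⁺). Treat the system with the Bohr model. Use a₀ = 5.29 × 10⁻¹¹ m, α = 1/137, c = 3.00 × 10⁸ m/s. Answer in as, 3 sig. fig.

r = n²a₀/Z = 1²·5.29 × 10⁻¹¹/4 = 1.32 × 10⁻¹¹ m
v = Zαc/n = 4·0.00730·3.00 × 10⁸/1 = 8.76 × 10⁶ m/s
T = 2πr/v = 9.49 × 10⁻¹⁸ s = 9.49 as

9.49 as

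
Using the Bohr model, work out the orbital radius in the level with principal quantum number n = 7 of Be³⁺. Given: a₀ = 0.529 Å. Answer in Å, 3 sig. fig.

r_n = n²a₀/Z = 7² × 0.529 / 4
    = 49 × 0.529 / 4 = 6.48 Å

6.48 Å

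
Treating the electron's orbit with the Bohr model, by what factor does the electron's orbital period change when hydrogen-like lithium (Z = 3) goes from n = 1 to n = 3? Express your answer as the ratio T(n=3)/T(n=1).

T ∝ Z^-2 · n^3; with Z fixed, T ∝ n^3.
T(n=3)/T(n=1) = (3/1)^3 = 27

27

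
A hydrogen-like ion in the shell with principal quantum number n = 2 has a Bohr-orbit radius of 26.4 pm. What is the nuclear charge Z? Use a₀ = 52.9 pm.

8

r_n = n²a₀/Z ⇒ Z = n²a₀/r = 2² × 52.9 / 26.4 ≈ 8.02
Z = 8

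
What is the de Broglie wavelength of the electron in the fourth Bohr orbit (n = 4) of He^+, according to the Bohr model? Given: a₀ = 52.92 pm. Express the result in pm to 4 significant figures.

665.0 pm

The Bohr quantisation condition is nλ = 2πr_n.
r_n = n²a₀/Z = 423.4 pm
λ = 2πr_n/n = 2π·423.4/4 = 665.0 pm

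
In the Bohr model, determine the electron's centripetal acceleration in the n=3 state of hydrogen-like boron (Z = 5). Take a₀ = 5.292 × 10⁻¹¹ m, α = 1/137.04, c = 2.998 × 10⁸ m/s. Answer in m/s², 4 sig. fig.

1.396 × 10²³ m/s²

r = n²a₀/Z = 9.526 × 10⁻¹¹ m, v = Zαc/n = 3.646 × 10⁶ m/s
a = v²/r = (3.646 × 10⁶)² / 9.526 × 10⁻¹¹ = 1.396 × 10²³ m/s²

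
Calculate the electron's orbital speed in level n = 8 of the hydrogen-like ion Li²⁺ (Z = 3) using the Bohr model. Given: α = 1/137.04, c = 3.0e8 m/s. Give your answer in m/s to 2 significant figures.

v_n = Zαc/n = 3 × 0.0073 × 3.0e8 / 8
    = 8.2e5 m/s

8.2e5 m/s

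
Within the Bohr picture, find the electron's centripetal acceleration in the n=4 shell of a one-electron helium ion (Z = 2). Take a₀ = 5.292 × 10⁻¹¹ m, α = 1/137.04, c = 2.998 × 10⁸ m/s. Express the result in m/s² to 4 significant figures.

2.826 × 10²¹ m/s²

r = n²a₀/Z = 4.234 × 10⁻¹⁰ m, v = Zαc/n = 1.094 × 10⁶ m/s
a = v²/r = (1.094 × 10⁶)² / 4.234 × 10⁻¹⁰ = 2.826 × 10²¹ m/s²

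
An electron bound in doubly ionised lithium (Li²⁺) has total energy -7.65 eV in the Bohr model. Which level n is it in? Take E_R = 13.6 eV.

E_n = −E_R Z²/n² ⇒ n² = E_R Z²/(−E_n) = 13.6 × 3² / 7.65 ≈ 16.00
n = 4

4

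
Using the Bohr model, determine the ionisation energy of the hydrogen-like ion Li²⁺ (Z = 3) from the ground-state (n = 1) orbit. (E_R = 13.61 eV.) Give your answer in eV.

E_n = −E_R·Z²/n² = −13.61 × 3²/1² eV = -122.5 eV
Ionisation energy = −E_n = 122.5 eV

122.5 eV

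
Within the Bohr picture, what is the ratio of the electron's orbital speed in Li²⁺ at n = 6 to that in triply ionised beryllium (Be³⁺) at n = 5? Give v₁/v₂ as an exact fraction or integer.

v ∝ Z^1 · n^-1
v₁/v₂ = (3/4)^1 · (6/5)^-1 = 5/8

5/8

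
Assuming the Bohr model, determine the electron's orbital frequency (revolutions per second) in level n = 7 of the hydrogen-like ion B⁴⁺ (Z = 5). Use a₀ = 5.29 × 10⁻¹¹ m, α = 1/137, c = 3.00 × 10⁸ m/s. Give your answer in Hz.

r = n²a₀/Z = 5.18 × 10⁻¹⁰ m, v = Zαc/n = 1.56 × 10⁶ m/s
f = v/(2πr) = 4.80 × 10¹⁴ Hz

4.80 × 10¹⁴ Hz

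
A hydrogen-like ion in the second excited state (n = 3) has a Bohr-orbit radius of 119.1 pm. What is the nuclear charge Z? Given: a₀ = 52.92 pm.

4

r_n = n²a₀/Z ⇒ Z = n²a₀/r = 3² × 52.92 / 119.1 ≈ 4.00
Z = 4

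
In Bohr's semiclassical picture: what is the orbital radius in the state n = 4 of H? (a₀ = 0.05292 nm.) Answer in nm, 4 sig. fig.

0.8467 nm

r_n = n²a₀/Z = 4² × 0.05292 / 1
    = 16 × 0.05292 / 1 = 0.8467 nm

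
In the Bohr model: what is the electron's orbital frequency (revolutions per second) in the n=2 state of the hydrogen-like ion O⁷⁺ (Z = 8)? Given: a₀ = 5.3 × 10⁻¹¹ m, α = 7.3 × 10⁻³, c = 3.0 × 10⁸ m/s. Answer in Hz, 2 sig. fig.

5.3 × 10¹⁶ Hz

r = n²a₀/Z = 2.6 × 10⁻¹¹ m, v = Zαc/n = 8.8 × 10⁶ m/s
f = v/(2πr) = 5.3 × 10¹⁶ Hz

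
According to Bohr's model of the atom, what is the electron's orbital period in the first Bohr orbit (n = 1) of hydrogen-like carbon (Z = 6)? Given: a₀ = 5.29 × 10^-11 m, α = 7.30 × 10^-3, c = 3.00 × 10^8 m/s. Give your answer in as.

r = n²a₀/Z = 1²·5.29 × 10^-11/6 = 8.82 × 10^-12 m
v = Zαc/n = 6·0.00730·3.00 × 10^8/1 = 1.31 × 10^7 m/s
T = 2πr/v = 4.22 × 10^-18 s = 4.22 as

4.22 as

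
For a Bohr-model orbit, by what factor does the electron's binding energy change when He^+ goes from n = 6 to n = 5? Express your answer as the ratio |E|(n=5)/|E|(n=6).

|E| ∝ Z^2 · n^-2; with Z fixed, |E| ∝ n^-2.
|E|(n=5)/|E|(n=6) = (5/6)^-2 = 36/25

36/25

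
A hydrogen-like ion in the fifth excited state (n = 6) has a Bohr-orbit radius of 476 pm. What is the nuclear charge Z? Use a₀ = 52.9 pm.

r_n = n²a₀/Z ⇒ Z = n²a₀/r = 6² × 52.9 / 476 ≈ 4.00
Z = 4

4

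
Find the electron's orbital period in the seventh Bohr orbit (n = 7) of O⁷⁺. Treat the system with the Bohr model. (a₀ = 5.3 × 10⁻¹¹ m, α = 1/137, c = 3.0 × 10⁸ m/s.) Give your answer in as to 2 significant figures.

820 as

r = n²a₀/Z = 7²·5.3 × 10⁻¹¹/8 = 3.2 × 10⁻¹⁰ m
v = Zαc/n = 8·0.0073·3.0 × 10⁸/7 = 2.5 × 10⁶ m/s
T = 2πr/v = 8.2 × 10⁻¹⁶ s = 820 as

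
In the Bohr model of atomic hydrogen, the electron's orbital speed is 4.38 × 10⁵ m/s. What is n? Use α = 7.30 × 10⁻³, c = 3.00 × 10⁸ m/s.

5

v_n = Zαc/n ⇒ n = Zαc/v = 1 × 0.00730 × 3.00 × 10⁸ / 4.38 × 10⁵ ≈ 5.00
n = 5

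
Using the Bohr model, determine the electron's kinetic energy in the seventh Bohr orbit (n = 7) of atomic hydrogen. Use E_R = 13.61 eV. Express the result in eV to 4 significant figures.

0.2778 eV

For a Coulomb orbit the virial theorem gives K = −E_n.
E_n = −E_R·Z²/n², so K = E_R·Z²/n² = 13.61 × 1²/7² = 0.2778 eV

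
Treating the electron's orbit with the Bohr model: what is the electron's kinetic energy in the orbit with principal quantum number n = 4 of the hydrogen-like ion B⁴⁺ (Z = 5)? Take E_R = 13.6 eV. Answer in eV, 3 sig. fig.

21.2 eV

For a Coulomb orbit the virial theorem gives K = −E_n.
E_n = −E_R·Z²/n², so K = E_R·Z²/n² = 13.6 × 5²/4² = 21.2 eV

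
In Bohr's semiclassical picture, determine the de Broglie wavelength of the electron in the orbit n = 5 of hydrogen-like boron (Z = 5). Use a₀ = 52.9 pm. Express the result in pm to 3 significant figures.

332 pm

The Bohr quantisation condition is nλ = 2πr_n.
r_n = n²a₀/Z = 264 pm
λ = 2πr_n/n = 2π·264/5 = 332 pm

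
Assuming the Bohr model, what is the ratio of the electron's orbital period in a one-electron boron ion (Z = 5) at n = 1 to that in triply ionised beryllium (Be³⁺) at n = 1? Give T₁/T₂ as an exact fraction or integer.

T ∝ Z^-2 · n^3
T₁/T₂ = (5/4)^-2 · (1/1)^3 = 16/25

16/25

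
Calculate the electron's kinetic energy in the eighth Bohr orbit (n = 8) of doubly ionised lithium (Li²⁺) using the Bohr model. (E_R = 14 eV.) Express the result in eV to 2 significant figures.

2.0 eV

For a Coulomb orbit the virial theorem gives K = −E_n.
E_n = −E_R·Z²/n², so K = E_R·Z²/n² = 14 × 3²/8² = 2.0 eV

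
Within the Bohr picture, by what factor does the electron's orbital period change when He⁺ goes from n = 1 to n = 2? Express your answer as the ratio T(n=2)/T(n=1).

T ∝ Z^-2 · n^3; with Z fixed, T ∝ n^3.
T(n=2)/T(n=1) = (2/1)^3 = 8

8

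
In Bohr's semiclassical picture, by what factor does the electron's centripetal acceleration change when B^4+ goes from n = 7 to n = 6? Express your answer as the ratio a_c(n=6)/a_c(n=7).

2401/1296

a_c ∝ Z^3 · n^-4; with Z fixed, a_c ∝ n^-4.
a_c(n=6)/a_c(n=7) = (6/7)^-4 = 2401/1296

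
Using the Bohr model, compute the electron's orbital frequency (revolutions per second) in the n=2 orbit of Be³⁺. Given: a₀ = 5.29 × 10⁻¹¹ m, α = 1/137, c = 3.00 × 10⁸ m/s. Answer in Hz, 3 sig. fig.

r = n²a₀/Z = 5.29 × 10⁻¹¹ m, v = Zαc/n = 4.38 × 10⁶ m/s
f = v/(2πr) = 1.32 × 10¹⁶ Hz

1.32 × 10¹⁶ Hz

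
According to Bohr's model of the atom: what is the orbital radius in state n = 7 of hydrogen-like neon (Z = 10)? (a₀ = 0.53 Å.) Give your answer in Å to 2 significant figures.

2.6 Å

r_n = n²a₀/Z = 7² × 0.53 / 10
    = 49 × 0.53 / 10 = 2.6 Å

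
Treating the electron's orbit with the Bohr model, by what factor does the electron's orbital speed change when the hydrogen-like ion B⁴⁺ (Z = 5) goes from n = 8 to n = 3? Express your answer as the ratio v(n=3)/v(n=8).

8/3

v ∝ Z^1 · n^-1; with Z fixed, v ∝ n^-1.
v(n=3)/v(n=8) = (3/8)^-1 = 8/3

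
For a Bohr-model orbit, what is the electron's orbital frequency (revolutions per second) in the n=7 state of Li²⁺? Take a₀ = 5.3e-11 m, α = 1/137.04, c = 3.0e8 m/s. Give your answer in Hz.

r = n²a₀/Z = 8.7e-10 m, v = Zαc/n = 9.4e5 m/s
f = v/(2πr) = 1.7e14 Hz

1.7e14 Hz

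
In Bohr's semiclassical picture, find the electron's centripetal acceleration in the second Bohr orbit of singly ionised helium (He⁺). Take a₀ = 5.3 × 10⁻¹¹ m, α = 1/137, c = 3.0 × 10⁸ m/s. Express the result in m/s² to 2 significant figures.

r = n²a₀/Z = 1.1 × 10⁻¹⁰ m, v = Zαc/n = 2.2 × 10⁶ m/s
a = v²/r = (2.2 × 10⁶)² / 1.1 × 10⁻¹⁰ = 4.5 × 10²² m/s²

4.5 × 10²² m/s²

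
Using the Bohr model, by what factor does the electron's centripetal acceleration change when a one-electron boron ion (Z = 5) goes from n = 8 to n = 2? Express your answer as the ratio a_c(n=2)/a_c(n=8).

256

a_c ∝ Z^3 · n^-4; with Z fixed, a_c ∝ n^-4.
a_c(n=2)/a_c(n=8) = (2/8)^-4 = 256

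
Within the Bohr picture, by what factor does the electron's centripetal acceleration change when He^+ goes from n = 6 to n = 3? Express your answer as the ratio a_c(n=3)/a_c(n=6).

16

a_c ∝ Z^3 · n^-4; with Z fixed, a_c ∝ n^-4.
a_c(n=3)/a_c(n=6) = (3/6)^-4 = 16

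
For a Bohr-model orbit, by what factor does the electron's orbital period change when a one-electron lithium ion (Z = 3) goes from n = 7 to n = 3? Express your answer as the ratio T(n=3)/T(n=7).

T ∝ Z^-2 · n^3; with Z fixed, T ∝ n^3.
T(n=3)/T(n=7) = (3/7)^3 = 27/343

27/343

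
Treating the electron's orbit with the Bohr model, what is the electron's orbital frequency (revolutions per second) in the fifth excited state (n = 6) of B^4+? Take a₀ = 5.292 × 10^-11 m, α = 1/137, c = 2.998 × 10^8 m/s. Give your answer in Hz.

7.617 × 10^14 Hz

r = n²a₀/Z = 3.810 × 10^-10 m, v = Zαc/n = 1.824 × 10^6 m/s
f = v/(2πr) = 7.617 × 10^14 Hz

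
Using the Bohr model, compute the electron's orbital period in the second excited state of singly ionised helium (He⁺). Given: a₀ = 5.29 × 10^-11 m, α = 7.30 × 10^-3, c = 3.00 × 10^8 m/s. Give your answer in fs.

r = n²a₀/Z = 3²·5.29 × 10^-11/2 = 2.38 × 10^-10 m
v = Zαc/n = 2·0.00730·3.00 × 10^8/3 = 1.46 × 10^6 m/s
T = 2πr/v = 1.02 × 10^-15 s = 1.02 fs

1.02 fs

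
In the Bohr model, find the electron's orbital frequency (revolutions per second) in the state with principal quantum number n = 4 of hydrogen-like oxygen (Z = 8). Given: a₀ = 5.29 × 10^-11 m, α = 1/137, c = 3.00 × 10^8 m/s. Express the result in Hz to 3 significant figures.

r = n²a₀/Z = 1.06 × 10^-10 m, v = Zαc/n = 4.38 × 10^6 m/s
f = v/(2πr) = 6.59 × 10^15 Hz

6.59 × 10^15 Hz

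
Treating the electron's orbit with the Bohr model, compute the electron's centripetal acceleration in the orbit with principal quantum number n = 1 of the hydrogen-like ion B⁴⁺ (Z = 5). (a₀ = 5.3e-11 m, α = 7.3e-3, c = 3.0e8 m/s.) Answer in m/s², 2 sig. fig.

1.1e25 m/s²

r = n²a₀/Z = 1.1e-11 m, v = Zαc/n = 1.1e7 m/s
a = v²/r = (1.1e7)² / 1.1e-11 = 1.1e25 m/s²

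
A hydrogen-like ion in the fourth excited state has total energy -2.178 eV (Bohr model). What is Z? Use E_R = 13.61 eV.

E_n = −E_R Z²/n² ⇒ Z² = −E_n n²/E_R = 2.178 × 5² / 13.61 ≈ 4.00
Z = 2

2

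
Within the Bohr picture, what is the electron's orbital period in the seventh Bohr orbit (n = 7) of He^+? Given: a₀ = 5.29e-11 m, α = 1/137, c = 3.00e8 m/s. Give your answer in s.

r = n²a₀/Z = 7²·5.29e-11/2 = 1.30e-9 m
v = Zαc/n = 2·0.00730·3.00e8/7 = 6.26e5 m/s
T = 2πr/v = 1.30e-14 s

1.30e-14 s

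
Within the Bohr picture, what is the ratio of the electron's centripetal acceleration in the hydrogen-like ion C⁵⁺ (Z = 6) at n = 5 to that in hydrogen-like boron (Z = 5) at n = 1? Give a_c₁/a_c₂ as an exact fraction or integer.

216/78125

a_c ∝ Z^3 · n^-4
a_c₁/a_c₂ = (6/5)^3 · (5/1)^-4 = 216/78125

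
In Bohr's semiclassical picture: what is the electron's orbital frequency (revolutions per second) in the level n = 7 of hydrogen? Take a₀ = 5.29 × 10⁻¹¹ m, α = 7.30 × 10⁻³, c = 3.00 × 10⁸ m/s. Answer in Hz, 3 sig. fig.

1.92 × 10¹³ Hz

r = n²a₀/Z = 2.59 × 10⁻⁹ m, v = Zαc/n = 3.13 × 10⁵ m/s
f = v/(2πr) = 1.92 × 10¹³ Hz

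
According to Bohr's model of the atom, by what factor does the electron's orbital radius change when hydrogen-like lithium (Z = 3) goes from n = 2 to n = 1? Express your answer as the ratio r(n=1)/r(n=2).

1/4

r ∝ Z^-1 · n^2; with Z fixed, r ∝ n^2.
r(n=1)/r(n=2) = (1/2)^2 = 1/4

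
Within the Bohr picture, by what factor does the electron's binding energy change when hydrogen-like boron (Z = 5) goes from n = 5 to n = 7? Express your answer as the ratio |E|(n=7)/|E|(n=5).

25/49

|E| ∝ Z^2 · n^-2; with Z fixed, |E| ∝ n^-2.
|E|(n=7)/|E|(n=5) = (7/5)^-2 = 25/49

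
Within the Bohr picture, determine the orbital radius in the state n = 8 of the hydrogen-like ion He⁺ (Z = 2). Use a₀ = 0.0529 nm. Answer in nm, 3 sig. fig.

1.69 nm

r_n = n²a₀/Z = 8² × 0.0529 / 2
    = 64 × 0.0529 / 2 = 1.69 nm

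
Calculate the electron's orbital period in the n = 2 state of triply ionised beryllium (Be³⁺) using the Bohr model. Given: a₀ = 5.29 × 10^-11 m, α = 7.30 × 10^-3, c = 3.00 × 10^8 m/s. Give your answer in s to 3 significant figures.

7.59 × 10^-17 s

r = n²a₀/Z = 2²·5.29 × 10^-11/4 = 5.29 × 10^-11 m
v = Zαc/n = 4·0.00730·3.00 × 10^8/2 = 4.38 × 10^6 m/s
T = 2πr/v = 7.59 × 10^-17 s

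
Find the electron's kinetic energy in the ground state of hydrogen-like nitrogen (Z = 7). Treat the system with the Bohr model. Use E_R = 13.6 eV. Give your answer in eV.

666 eV

For a Coulomb orbit the virial theorem gives K = −E_n.
E_n = −E_R·Z²/n², so K = E_R·Z²/n² = 13.6 × 7²/1² = 666 eV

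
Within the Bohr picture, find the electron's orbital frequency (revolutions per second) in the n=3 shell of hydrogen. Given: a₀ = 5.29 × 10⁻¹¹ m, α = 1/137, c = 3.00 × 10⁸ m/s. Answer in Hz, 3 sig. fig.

r = n²a₀/Z = 4.76 × 10⁻¹⁰ m, v = Zαc/n = 7.30 × 10⁵ m/s
f = v/(2πr) = 2.44 × 10¹⁴ Hz

2.44 × 10¹⁴ Hz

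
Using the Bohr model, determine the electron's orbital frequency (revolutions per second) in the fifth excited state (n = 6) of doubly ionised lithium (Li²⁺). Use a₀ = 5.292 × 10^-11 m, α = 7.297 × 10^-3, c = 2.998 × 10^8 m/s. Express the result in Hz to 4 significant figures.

2.741 × 10^14 Hz

r = n²a₀/Z = 6.350 × 10^-10 m, v = Zαc/n = 1.094 × 10^6 m/s
f = v/(2πr) = 2.741 × 10^14 Hz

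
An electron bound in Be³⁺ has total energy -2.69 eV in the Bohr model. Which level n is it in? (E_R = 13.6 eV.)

9

E_n = −E_R Z²/n² ⇒ n² = E_R Z²/(−E_n) = 13.6 × 4² / 2.69 ≈ 80.89
n = 9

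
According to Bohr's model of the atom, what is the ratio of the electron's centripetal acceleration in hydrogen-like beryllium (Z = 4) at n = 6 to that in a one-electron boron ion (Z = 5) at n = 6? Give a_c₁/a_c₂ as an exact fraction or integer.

a_c ∝ Z^3 · n^-4
a_c₁/a_c₂ = (4/5)^3 · (6/6)^-4 = 64/125

64/125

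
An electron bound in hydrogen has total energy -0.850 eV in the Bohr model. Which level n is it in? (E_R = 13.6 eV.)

E_n = −E_R Z²/n² ⇒ n² = E_R Z²/(−E_n) = 13.6 × 1² / 0.850 ≈ 16.00
n = 4

4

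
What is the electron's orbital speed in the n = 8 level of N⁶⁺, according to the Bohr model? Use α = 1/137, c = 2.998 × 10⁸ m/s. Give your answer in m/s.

1.915 × 10⁶ m/s

v_n = Zαc/n = 7 × 0.007299 × 2.998 × 10⁸ / 8
    = 1.915 × 10⁶ m/s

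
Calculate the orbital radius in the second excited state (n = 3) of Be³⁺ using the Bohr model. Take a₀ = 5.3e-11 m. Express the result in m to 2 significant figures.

r_n = n²a₀/Z = 3² × 5.3e-11 / 4
    = 9 × 5.3e-11 / 4 = 1.2e-10 m

1.2e-10 m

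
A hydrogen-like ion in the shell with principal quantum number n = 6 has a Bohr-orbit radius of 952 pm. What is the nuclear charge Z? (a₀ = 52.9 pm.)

r_n = n²a₀/Z ⇒ Z = n²a₀/r = 6² × 52.9 / 952 ≈ 2.00
Z = 2

2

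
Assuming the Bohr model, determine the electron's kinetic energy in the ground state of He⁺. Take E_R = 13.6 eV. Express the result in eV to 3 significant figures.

For a Coulomb orbit the virial theorem gives K = −E_n.
E_n = −E_R·Z²/n², so K = E_R·Z²/n² = 13.6 × 2²/1² = 54.4 eV

54.4 eV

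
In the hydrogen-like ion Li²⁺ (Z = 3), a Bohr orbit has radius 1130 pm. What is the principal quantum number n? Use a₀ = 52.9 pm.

r_n = n²a₀/Z ⇒ n² = rZ/a₀ = 1130 × 3 / 52.9 ≈ 64.08
n = 8

8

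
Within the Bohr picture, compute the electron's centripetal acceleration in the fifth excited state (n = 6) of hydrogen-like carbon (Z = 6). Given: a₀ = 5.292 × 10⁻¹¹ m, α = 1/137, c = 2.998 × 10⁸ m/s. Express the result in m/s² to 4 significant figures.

r = n²a₀/Z = 3.175 × 10⁻¹⁰ m, v = Zαc/n = 2.188 × 10⁶ m/s
a = v²/r = (2.188 × 10⁶)² / 3.175 × 10⁻¹⁰ = 1.508 × 10²² m/s²

1.508 × 10²² m/s²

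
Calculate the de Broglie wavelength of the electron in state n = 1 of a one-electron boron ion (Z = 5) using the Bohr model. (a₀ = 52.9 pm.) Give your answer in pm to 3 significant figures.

The Bohr quantisation condition is nλ = 2πr_n.
r_n = n²a₀/Z = 10.6 pm
λ = 2πr_n/n = 2π·10.6/1 = 66.5 pm

66.5 pm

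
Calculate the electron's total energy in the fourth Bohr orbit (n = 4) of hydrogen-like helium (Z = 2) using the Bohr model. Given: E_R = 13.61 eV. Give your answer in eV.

-3.402 eV

E_n = −E_R·Z²/n² = −13.61 × 2²/4² = -3.402 eV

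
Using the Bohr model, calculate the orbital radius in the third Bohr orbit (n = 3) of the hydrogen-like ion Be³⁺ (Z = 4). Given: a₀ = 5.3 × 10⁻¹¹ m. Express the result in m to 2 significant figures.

1.2 × 10⁻¹⁰ m

r_n = n²a₀/Z = 3² × 5.3 × 10⁻¹¹ / 4
    = 9 × 5.3 × 10⁻¹¹ / 4 = 1.2 × 10⁻¹⁰ m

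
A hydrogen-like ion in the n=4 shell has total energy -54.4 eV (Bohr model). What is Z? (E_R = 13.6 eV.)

E_n = −E_R Z²/n² ⇒ Z² = −E_n n²/E_R = 54.4 × 4² / 13.6 ≈ 64.00
Z = 8

8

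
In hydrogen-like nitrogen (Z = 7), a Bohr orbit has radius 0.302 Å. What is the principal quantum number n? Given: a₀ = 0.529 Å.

r_n = n²a₀/Z ⇒ n² = rZ/a₀ = 0.302 × 7 / 0.529 ≈ 4.00
n = 2

2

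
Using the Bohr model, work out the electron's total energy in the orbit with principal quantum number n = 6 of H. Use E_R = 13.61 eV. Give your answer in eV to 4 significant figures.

-0.3781 eV

E_n = −E_R·Z²/n² = −13.61 × 1²/6² = -0.3781 eV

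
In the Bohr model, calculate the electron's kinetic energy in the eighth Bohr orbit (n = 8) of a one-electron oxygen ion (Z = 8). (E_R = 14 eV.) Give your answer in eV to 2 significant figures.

14 eV

For a Coulomb orbit the virial theorem gives K = −E_n.
E_n = −E_R·Z²/n², so K = E_R·Z²/n² = 14 × 8²/8² = 14 eV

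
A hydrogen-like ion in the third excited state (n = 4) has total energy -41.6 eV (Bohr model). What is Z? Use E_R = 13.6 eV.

E_n = −E_R Z²/n² ⇒ Z² = −E_n n²/E_R = 41.6 × 4² / 13.6 ≈ 48.94
Z = 7

7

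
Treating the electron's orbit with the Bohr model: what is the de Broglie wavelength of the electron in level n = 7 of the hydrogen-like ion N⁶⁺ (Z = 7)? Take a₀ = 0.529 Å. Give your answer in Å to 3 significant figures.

3.32 Å

The Bohr quantisation condition is nλ = 2πr_n.
r_n = n²a₀/Z = 3.70 Å
λ = 2πr_n/n = 2π·3.70/7 = 3.32 Å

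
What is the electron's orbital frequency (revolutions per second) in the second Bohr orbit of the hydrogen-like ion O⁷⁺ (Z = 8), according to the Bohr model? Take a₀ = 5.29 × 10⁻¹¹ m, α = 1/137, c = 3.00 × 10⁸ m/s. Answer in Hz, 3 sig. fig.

r = n²a₀/Z = 2.65 × 10⁻¹¹ m, v = Zαc/n = 8.76 × 10⁶ m/s
f = v/(2πr) = 5.27 × 10¹⁶ Hz

5.27 × 10¹⁶ Hz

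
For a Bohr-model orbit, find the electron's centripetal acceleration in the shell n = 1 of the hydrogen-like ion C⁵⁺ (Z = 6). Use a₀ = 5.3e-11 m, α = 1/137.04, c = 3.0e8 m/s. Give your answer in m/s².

2.0e25 m/s²

r = n²a₀/Z = 8.8e-12 m, v = Zαc/n = 1.3e7 m/s
a = v²/r = (1.3e7)² / 8.8e-12 = 2.0e25 m/s²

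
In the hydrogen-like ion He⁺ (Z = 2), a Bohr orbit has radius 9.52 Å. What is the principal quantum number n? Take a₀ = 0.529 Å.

6

r_n = n²a₀/Z ⇒ n² = rZ/a₀ = 9.52 × 2 / 0.529 ≈ 35.99
n = 6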